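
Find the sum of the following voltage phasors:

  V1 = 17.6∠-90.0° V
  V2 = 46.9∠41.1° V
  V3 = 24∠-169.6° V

Step 1 — Convert each phasor to rectangular form:
  V1 = 17.6·(cos(-90.0°) + j·sin(-90.0°)) = 0 - j17.6 V
  V2 = 46.9·(cos(41.1°) + j·sin(41.1°)) = 35.34 + j30.83 V
  V3 = 24·(cos(-169.6°) + j·sin(-169.6°)) = -23.61 - j4.332 V
Step 2 — Sum components: V_total = 11.74 + j8.898 V.
Step 3 — Convert to polar: |V_total| = 14.73 V, ∠V_total = 37.2°.

V_total = 14.73∠37.2° V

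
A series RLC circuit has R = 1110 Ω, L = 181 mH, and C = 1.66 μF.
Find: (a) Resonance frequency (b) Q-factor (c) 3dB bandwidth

Step 1 — Resonance condition Im(Z)=0 gives ω₀ = 1/√(LC).
Step 2 — ω₀ = 1/√(0.181·1.66e-06) = 1824 rad/s.
Step 3 — f₀ = ω₀/(2π) = 290.4 Hz.
Step 4 — Series Q: Q = ω₀L/R = 1824·0.181/1110 = 0.2975.
Step 5 — 3dB bandwidth: Δω = ω₀/Q = 6133 rad/s; BW = Δω/(2π) = 976 Hz.

(a) f₀ = 290.4 Hz  (b) Q = 0.2975  (c) BW = 976 Hz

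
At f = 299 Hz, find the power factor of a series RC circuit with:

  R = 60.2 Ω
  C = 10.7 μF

Step 1 — Angular frequency: ω = 2π·f = 2π·299 = 1879 rad/s.
Step 2 — Component impedances:
  R: Z = R = 60.2 Ω
  C: Z = 1/(jωC) = -j/(ω·C) = 0 - j49.75 Ω
Step 3 — Series combination: Z_total = R + C = 60.2 - j49.75 Ω = 78.09∠-39.6° Ω.
Step 4 — Power factor: PF = cos(φ) = Re(Z)/|Z| = 60.2/78.09 = 0.7709.
Step 5 — Type: Im(Z) = -49.75 ⇒ leading (phase φ = -39.6°).

PF = 0.7709 (leading, φ = -39.6°)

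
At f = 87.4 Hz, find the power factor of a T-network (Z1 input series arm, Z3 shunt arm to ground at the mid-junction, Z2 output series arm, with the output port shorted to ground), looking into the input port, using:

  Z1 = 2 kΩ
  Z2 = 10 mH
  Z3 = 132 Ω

Step 1 — Angular frequency: ω = 2π·f = 2π·87.4 = 549.2 rad/s.
Step 2 — Component impedances:
  Z1: Z = R = 2000 Ω
  Z2: Z = jωL = j·549.2·0.01 = 0 + j5.492 Ω
  Z3: Z = R = 132 Ω
Step 3 — With the output port shorted to ground, the output series arm Z2 runs from the junction to ground; the shunt arm Z3 also runs from the junction to ground. They appear in parallel: Z3 || Z2 = 0.2281 + j5.482 Ω.
Step 4 — Series with input arm Z1: Z_in = Z1 + (Z3 || Z2) = 2000 + j5.482 Ω = 2000∠0.2° Ω.
Step 5 — Power factor: PF = cos(φ) = Re(Z)/|Z| = 2000/2000 = 1.
Step 6 — Type: Im(Z) = 5.482 ⇒ lagging (phase φ = 0.2°).

PF = 1 (lagging, φ = 0.2°)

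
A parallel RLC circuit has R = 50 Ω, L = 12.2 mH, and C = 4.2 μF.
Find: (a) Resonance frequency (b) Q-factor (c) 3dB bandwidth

Step 1 — Resonance: ω₀ = 1/√(LC) = 1/√(0.0122·4.2e-06) = 4418 rad/s.
Step 2 — f₀ = ω₀/(2π) = 703.1 Hz.
Step 3 — Parallel Q: Q = R/(ω₀L) = 50/(4418·0.0122) = 0.9277.
Step 4 — Bandwidth: Δω = ω₀/Q = 4762 rad/s; BW = Δω/(2π) = 757.9 Hz.

(a) f₀ = 703.1 Hz  (b) Q = 0.9277  (c) BW = 757.9 Hz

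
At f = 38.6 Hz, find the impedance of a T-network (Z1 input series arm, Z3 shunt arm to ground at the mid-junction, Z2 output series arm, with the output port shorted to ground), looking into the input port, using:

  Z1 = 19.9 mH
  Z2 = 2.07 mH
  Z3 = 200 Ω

Step 1 — Angular frequency: ω = 2π·f = 2π·38.6 = 242.5 rad/s.
Step 2 — Component impedances:
  Z1: Z = jωL = j·242.5·0.0199 = 0 + j4.826 Ω
  Z2: Z = jωL = j·242.5·0.00207 = 0 + j0.502 Ω
  Z3: Z = R = 200 Ω
Step 3 — With the output port shorted to ground, the output series arm Z2 runs from the junction to ground; the shunt arm Z3 also runs from the junction to ground. They appear in parallel: Z3 || Z2 = 0.00126 + j0.502 Ω.
Step 4 — Series with input arm Z1: Z_in = Z1 + (Z3 || Z2) = 0.00126 + j5.328 Ω = 5.328∠90.0° Ω.

Z = 0.00126 + j5.328 Ω = 5.328∠90.0° Ω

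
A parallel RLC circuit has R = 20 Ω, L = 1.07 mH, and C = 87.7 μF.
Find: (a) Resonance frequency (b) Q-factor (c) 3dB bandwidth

Step 1 — Resonance: ω₀ = 1/√(LC) = 1/√(0.00107·8.77e-05) = 3264 rad/s.
Step 2 — f₀ = ω₀/(2π) = 519.6 Hz.
Step 3 — Parallel Q: Q = R/(ω₀L) = 20/(3264·0.00107) = 5.726.
Step 4 — Bandwidth: Δω = ω₀/Q = 570.1 rad/s; BW = Δω/(2π) = 90.74 Hz.

(a) f₀ = 519.6 Hz  (b) Q = 5.726  (c) BW = 90.74 Hz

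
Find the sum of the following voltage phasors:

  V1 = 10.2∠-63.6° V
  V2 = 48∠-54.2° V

Step 1 — Convert each phasor to rectangular form:
  V1 = 10.2·(cos(-63.6°) + j·sin(-63.6°)) = 4.535 - j9.136 V
  V2 = 48·(cos(-54.2°) + j·sin(-54.2°)) = 28.08 - j38.93 V
Step 2 — Sum components: V_total = 32.61 - j48.07 V.
Step 3 — Convert to polar: |V_total| = 58.09 V, ∠V_total = -55.8°.

V_total = 58.09∠-55.8° V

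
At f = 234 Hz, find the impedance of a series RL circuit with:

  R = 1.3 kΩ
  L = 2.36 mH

Step 1 — Angular frequency: ω = 2π·f = 2π·234 = 1470 rad/s.
Step 2 — Component impedances:
  R: Z = R = 1300 Ω
  L: Z = jωL = j·1470·0.00236 = 0 + j3.47 Ω
Step 3 — Series combination: Z_total = R + L = 1300 + j3.47 Ω = 1300∠0.2° Ω.

Z = 1300 + j3.47 Ω = 1300∠0.2° Ω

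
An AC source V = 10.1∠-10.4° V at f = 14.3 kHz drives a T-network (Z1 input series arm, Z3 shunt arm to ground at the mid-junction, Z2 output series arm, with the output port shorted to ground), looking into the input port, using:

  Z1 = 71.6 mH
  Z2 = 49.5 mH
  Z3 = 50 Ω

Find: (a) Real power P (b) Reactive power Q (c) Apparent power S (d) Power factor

Step 1 — Angular frequency: ω = 2π·f = 2π·1.43e+04 = 8.985e+04 rad/s.
Step 2 — Component impedances:
  Z1: Z = jωL = j·8.985e+04·0.0716 = 0 + j6433 Ω
  Z2: Z = jωL = j·8.985e+04·0.0495 = 0 + j4448 Ω
  Z3: Z = R = 50 Ω
Step 3 — With the output port shorted to ground, the output series arm Z2 runs from the junction to ground; the shunt arm Z3 also runs from the junction to ground. They appear in parallel: Z3 || Z2 = 49.99 + j0.562 Ω.
Step 4 — Series with input arm Z1: Z_in = Z1 + (Z3 || Z2) = 49.99 + j6434 Ω = 6434∠89.6° Ω.
Step 5 — Source phasor: V = 10.1∠-10.4° V = 9.934 - j1.823 V.
Step 6 — Current: I = V / Z = -0.0002714 - j0.001546 A = 0.00157∠-100.0° A.
Step 7 — Complex power: S = V·I* = 0.0001232 + j0.01585 VA.
Step 8 — Real power: P = Re(S) = 0.0001232 W.
Step 9 — Reactive power: Q = Im(S) = 0.01585 VAR.
Step 10 — Apparent power: |S| = 0.01585 VA.
Step 11 — Power factor: PF = P/|S| = 0.00777 (lagging).

(a) P = 0.0001232 W  (b) Q = 0.01585 VAR  (c) S = 0.01585 VA  (d) PF = 0.00777 (lagging)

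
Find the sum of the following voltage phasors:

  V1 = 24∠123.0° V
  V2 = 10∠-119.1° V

Step 1 — Convert each phasor to rectangular form:
  V1 = 24·(cos(123.0°) + j·sin(123.0°)) = -13.07 + j20.13 V
  V2 = 10·(cos(-119.1°) + j·sin(-119.1°)) = -4.863 - j8.738 V
Step 2 — Sum components: V_total = -17.93 + j11.39 V.
Step 3 — Convert to polar: |V_total| = 21.25 V, ∠V_total = 147.6°.

V_total = 21.25∠147.6° V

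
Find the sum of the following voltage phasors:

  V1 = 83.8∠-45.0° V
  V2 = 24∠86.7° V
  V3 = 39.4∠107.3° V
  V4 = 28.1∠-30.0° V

Step 1 — Convert each phasor to rectangular form:
  V1 = 83.8·(cos(-45.0°) + j·sin(-45.0°)) = 59.26 - j59.26 V
  V2 = 24·(cos(86.7°) + j·sin(86.7°)) = 1.382 + j23.96 V
  V3 = 39.4·(cos(107.3°) + j·sin(107.3°)) = -11.72 + j37.62 V
  V4 = 28.1·(cos(-30.0°) + j·sin(-30.0°)) = 24.34 - j14.05 V
Step 2 — Sum components: V_total = 73.26 - j11.73 V.
Step 3 — Convert to polar: |V_total| = 74.19 V, ∠V_total = -9.1°.

V_total = 74.19∠-9.1° V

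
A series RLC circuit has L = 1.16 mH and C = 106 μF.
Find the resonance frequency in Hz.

Step 1 — Resonance condition Im(Z)=0 gives ω₀ = 1/√(LC).
Step 2 — ω₀ = 1/√(0.00116·0.000106) = 2852 rad/s.
Step 3 — f₀ = ω₀/(2π) = 453.9 Hz.

f₀ = 453.9 Hz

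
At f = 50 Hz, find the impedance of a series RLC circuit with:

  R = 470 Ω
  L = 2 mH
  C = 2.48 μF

Step 1 — Angular frequency: ω = 2π·f = 2π·50 = 314.2 rad/s.
Step 2 — Component impedances:
  R: Z = R = 470 Ω
  L: Z = jωL = j·314.2·0.002 = 0 + j0.6283 Ω
  C: Z = 1/(jωC) = -j/(ω·C) = 0 - j1284 Ω
Step 3 — Series combination: Z_total = R + L + C = 470 - j1283 Ω = 1366∠-69.9° Ω.

Z = 470 - j1283 Ω = 1366∠-69.9° Ω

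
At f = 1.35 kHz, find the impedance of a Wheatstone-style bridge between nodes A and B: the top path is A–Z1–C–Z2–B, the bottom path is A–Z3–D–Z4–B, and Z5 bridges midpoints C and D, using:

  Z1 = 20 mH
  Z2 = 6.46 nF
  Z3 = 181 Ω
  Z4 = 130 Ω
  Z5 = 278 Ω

Step 1 — Angular frequency: ω = 2π·f = 2π·1350 = 8482 rad/s.
Step 2 — Component impedances:
  Z1: Z = jωL = j·8482·0.02 = 0 + j169.6 Ω
  Z2: Z = 1/(jωC) = -j/(ω·C) = 0 - j1.825e+04 Ω
  Z3: Z = R = 181 Ω
  Z4: Z = R = 130 Ω
  Z5: Z = R = 278 Ω
Step 3 — Bridge requires nodal analysis (the Z5 bridge couples midpoints C and D, so the two paths cannot be reduced to a simple series/parallel combination). Setting node B to ground and injecting 1 A at node A, the 3-node admittance system at A, C, D solves to V_A = Z_AB = 247.3 + j20.47 Ω = 248.1∠4.7° Ω.

Z = 247.3 + j20.47 Ω = 248.1∠4.7° Ω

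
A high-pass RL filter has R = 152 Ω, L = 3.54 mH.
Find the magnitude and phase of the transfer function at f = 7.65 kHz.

Step 1 — Angular frequency: ω = 2π·7650 = 4.807e+04 rad/s.
Step 2 — Transfer function: H(jω) = jωL/(R + jωL).
Step 3 — Numerator jωL = j·170.2; denominator R + jωL = 152 + j170.2.
Step 4 — H = 0.5562 + j0.4968.
Step 5 — Magnitude: |H| = 0.7458 (-2.5 dB); phase: φ = 41.8°.

|H| = 0.7458 (-2.5 dB), φ = 41.8°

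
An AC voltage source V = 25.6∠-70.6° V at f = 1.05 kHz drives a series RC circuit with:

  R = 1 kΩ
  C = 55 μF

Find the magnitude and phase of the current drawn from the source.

Step 1 — Angular frequency: ω = 2π·f = 2π·1050 = 6597 rad/s.
Step 2 — Component impedances:
  R: Z = R = 1000 Ω
  C: Z = 1/(jωC) = -j/(ω·C) = 0 - j2.756 Ω
Step 3 — Series combination: Z_total = R + C = 1000 - j2.756 Ω = 1000∠-0.2° Ω.
Step 4 — Source phasor: V = 25.6∠-70.6° V = 8.503 - j24.15 V.
Step 5 — Ohm's law: I = V / Z_total = (8.503 - j24.15) / (1000 - j2.756) = 0.00857 - j0.02412 A.
Step 6 — Convert to polar: |I| = 0.0256 A, ∠I = -70.4°.

I = 0.0256∠-70.4° A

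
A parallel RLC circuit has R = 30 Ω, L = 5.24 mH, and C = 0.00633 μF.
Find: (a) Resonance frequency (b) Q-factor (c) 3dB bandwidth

Step 1 — Resonance: ω₀ = 1/√(LC) = 1/√(0.00524·6.33e-09) = 1.736e+05 rad/s.
Step 2 — f₀ = ω₀/(2π) = 2.763e+04 Hz.
Step 3 — Parallel Q: Q = R/(ω₀L) = 30/(1.736e+05·0.00524) = 0.03297.
Step 4 — Bandwidth: Δω = ω₀/Q = 5.266e+06 rad/s; BW = Δω/(2π) = 8.381e+05 Hz.

(a) f₀ = 2.763e+04 Hz  (b) Q = 0.03297  (c) BW = 8.381e+05 Hz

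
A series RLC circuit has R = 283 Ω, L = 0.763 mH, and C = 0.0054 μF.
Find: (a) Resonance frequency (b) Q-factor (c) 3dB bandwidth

Step 1 — Resonance: ω₀ = 1/√(LC) = 1/√(0.000763·5.4e-09) = 4.927e+05 rad/s.
Step 2 — f₀ = ω₀/(2π) = 7.841e+04 Hz.
Step 3 — Series Q: Q = ω₀L/R = 4.927e+05·0.000763/283 = 1.328.
Step 4 — Bandwidth: Δω = ω₀/Q = 3.709e+05 rad/s; BW = Δω/(2π) = 5.903e+04 Hz.

(a) f₀ = 7.841e+04 Hz  (b) Q = 1.328  (c) BW = 5.903e+04 Hz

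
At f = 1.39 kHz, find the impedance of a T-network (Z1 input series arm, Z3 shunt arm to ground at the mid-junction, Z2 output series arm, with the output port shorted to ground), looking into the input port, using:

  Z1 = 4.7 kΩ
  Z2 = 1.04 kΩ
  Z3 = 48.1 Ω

Step 1 — Angular frequency: ω = 2π·f = 2π·1390 = 8734 rad/s.
Step 2 — Component impedances:
  Z1: Z = R = 4700 Ω
  Z2: Z = R = 1040 Ω
  Z3: Z = R = 48.1 Ω
Step 3 — With the output port shorted to ground, the output series arm Z2 runs from the junction to ground; the shunt arm Z3 also runs from the junction to ground. They appear in parallel: Z3 || Z2 = 45.97 Ω.
Step 4 — Series with input arm Z1: Z_in = Z1 + (Z3 || Z2) = 4746 Ω = 4746∠0.0° Ω.

Z = 4746 Ω = 4746∠0.0° Ω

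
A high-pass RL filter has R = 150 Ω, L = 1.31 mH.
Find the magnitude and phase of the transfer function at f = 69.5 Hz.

Step 1 — Angular frequency: ω = 2π·69.5 = 436.7 rad/s.
Step 2 — Transfer function: H(jω) = jωL/(R + jωL).
Step 3 — Numerator jωL = j·0.5721; denominator R + jωL = 150 + j0.5721.
Step 4 — H = 1.454e-05 + j0.003814.
Step 5 — Magnitude: |H| = 0.003814 (-48.4 dB); phase: φ = 89.8°.

|H| = 0.003814 (-48.4 dB), φ = 89.8°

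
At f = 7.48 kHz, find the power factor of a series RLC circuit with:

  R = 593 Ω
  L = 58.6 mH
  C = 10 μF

Step 1 — Angular frequency: ω = 2π·f = 2π·7480 = 4.7e+04 rad/s.
Step 2 — Component impedances:
  R: Z = R = 593 Ω
  L: Z = jωL = j·4.7e+04·0.0586 = 0 + j2754 Ω
  C: Z = 1/(jωC) = -j/(ω·C) = 0 - j2.128 Ω
Step 3 — Series combination: Z_total = R + L + C = 593 + j2752 Ω = 2815∠77.8° Ω.
Step 4 — Power factor: PF = cos(φ) = Re(Z)/|Z| = 593/2815.1 = 0.2106.
Step 5 — Type: Im(Z) = 2752 ⇒ lagging (phase φ = 77.8°).

PF = 0.2106 (lagging, φ = 77.8°)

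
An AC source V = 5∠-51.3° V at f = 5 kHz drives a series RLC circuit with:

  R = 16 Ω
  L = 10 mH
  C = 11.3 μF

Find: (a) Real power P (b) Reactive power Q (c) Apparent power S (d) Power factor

Step 1 — Angular frequency: ω = 2π·f = 2π·5000 = 3.142e+04 rad/s.
Step 2 — Component impedances:
  R: Z = R = 16 Ω
  L: Z = jωL = j·3.142e+04·0.01 = 0 + j314.2 Ω
  C: Z = 1/(jωC) = -j/(ω·C) = 0 - j2.817 Ω
Step 3 — Series combination: Z_total = R + L + C = 16 + j311.3 Ω = 311.8∠87.1° Ω.
Step 4 — Source phasor: V = 5∠-51.3° V = 3.126 - j3.902 V.
Step 5 — Current: I = V / Z = -0.01199 - j0.01066 A = 0.01604∠-138.4° A.
Step 6 — Complex power: S = V·I* = 0.004116 + j0.08009 VA.
Step 7 — Real power: P = Re(S) = 0.004116 W.
Step 8 — Reactive power: Q = Im(S) = 0.08009 VAR.
Step 9 — Apparent power: |S| = 0.08019 VA.
Step 10 — Power factor: PF = P/|S| = 0.05132 (lagging).

(a) P = 0.004116 W  (b) Q = 0.08009 VAR  (c) S = 0.08019 VA  (d) PF = 0.05132 (lagging)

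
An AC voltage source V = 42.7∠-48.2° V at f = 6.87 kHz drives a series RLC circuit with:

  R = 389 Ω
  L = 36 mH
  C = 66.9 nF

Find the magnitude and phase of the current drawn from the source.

Step 1 — Angular frequency: ω = 2π·f = 2π·6870 = 4.317e+04 rad/s.
Step 2 — Component impedances:
  R: Z = R = 389 Ω
  L: Z = jωL = j·4.317e+04·0.036 = 0 + j1554 Ω
  C: Z = 1/(jωC) = -j/(ω·C) = 0 - j346.3 Ω
Step 3 — Series combination: Z_total = R + L + C = 389 + j1208 Ω = 1269∠72.1° Ω.
Step 4 — Source phasor: V = 42.7∠-48.2° V = 28.46 - j31.83 V.
Step 5 — Ohm's law: I = V / Z_total = (28.46 - j31.83) / (389 + j1208) = -0.017 - j0.02904 A.
Step 6 — Convert to polar: |I| = 0.03365 A, ∠I = -120.3°.

I = 0.03365∠-120.3° A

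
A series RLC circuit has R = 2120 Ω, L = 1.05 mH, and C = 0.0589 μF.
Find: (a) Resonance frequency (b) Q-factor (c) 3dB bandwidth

Step 1 — Resonance condition Im(Z)=0 gives ω₀ = 1/√(LC).
Step 2 — ω₀ = 1/√(0.00105·5.89e-08) = 1.272e+05 rad/s.
Step 3 — f₀ = ω₀/(2π) = 2.024e+04 Hz.
Step 4 — Series Q: Q = ω₀L/R = 1.272e+05·0.00105/2120 = 0.06298.
Step 5 — 3dB bandwidth: Δω = ω₀/Q = 2.019e+06 rad/s; BW = Δω/(2π) = 3.213e+05 Hz.

(a) f₀ = 2.024e+04 Hz  (b) Q = 0.06298  (c) BW = 3.213e+05 Hz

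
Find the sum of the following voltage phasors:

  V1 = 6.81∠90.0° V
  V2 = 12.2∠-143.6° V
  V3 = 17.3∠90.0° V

Step 1 — Convert each phasor to rectangular form:
  V1 = 6.81·(cos(90.0°) + j·sin(90.0°)) = 0 + j6.81 V
  V2 = 12.2·(cos(-143.6°) + j·sin(-143.6°)) = -9.82 - j7.24 V
  V3 = 17.3·(cos(90.0°) + j·sin(90.0°)) = 0 + j17.3 V
Step 2 — Sum components: V_total = -9.82 + j16.87 V.
Step 3 — Convert to polar: |V_total| = 19.52 V, ∠V_total = 120.2°.

V_total = 19.52∠120.2° V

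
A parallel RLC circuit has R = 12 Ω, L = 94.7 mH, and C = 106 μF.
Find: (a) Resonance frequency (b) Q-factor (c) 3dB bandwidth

Step 1 — Resonance: ω₀ = 1/√(LC) = 1/√(0.0947·0.000106) = 315.6 rad/s.
Step 2 — f₀ = ω₀/(2π) = 50.23 Hz.
Step 3 — Parallel Q: Q = R/(ω₀L) = 12/(315.6·0.0947) = 0.4015.
Step 4 — Bandwidth: Δω = ω₀/Q = 786.2 rad/s; BW = Δω/(2π) = 125.1 Hz.

(a) f₀ = 50.23 Hz  (b) Q = 0.4015  (c) BW = 125.1 Hz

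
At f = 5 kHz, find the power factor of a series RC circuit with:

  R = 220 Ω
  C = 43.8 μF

Step 1 — Angular frequency: ω = 2π·f = 2π·5000 = 3.142e+04 rad/s.
Step 2 — Component impedances:
  R: Z = R = 220 Ω
  C: Z = 1/(jωC) = -j/(ω·C) = 0 - j0.7267 Ω
Step 3 — Series combination: Z_total = R + C = 220 - j0.7267 Ω = 220∠-0.2° Ω.
Step 4 — Power factor: PF = cos(φ) = Re(Z)/|Z| = 220/220 = 1.
Step 5 — Type: Im(Z) = -0.7267 ⇒ leading (phase φ = -0.2°).

PF = 1 (leading, φ = -0.2°)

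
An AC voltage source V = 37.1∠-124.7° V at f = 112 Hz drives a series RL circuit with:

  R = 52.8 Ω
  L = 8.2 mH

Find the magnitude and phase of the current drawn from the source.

Step 1 — Angular frequency: ω = 2π·f = 2π·112 = 703.7 rad/s.
Step 2 — Component impedances:
  R: Z = R = 52.8 Ω
  L: Z = jωL = j·703.7·0.0082 = 0 + j5.77 Ω
Step 3 — Series combination: Z_total = R + L = 52.8 + j5.77 Ω = 53.11∠6.2° Ω.
Step 4 — Source phasor: V = 37.1∠-124.7° V = -21.12 - j30.5 V.
Step 5 — Ohm's law: I = V / Z_total = (-21.12 - j30.5) / (52.8 + j5.77) = -0.4577 - j0.5277 A.
Step 6 — Convert to polar: |I| = 0.6985 A, ∠I = -130.9°.

I = 0.6985∠-130.9° A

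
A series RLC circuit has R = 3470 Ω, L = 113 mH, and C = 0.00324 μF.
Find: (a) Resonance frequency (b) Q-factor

Step 1 — Resonance condition Im(Z)=0 gives ω₀ = 1/√(LC).
Step 2 — ω₀ = 1/√(0.113·3.24e-09) = 5.226e+04 rad/s.
Step 3 — f₀ = ω₀/(2π) = 8318 Hz.
Step 4 — Series Q: Q = ω₀L/R = 5.226e+04·0.113/3470 = 1.702.

(a) f₀ = 8318 Hz  (b) Q = 1.702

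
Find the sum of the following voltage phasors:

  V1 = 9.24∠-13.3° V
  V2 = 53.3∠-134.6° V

Step 1 — Convert each phasor to rectangular form:
  V1 = 9.24·(cos(-13.3°) + j·sin(-13.3°)) = 8.992 - j2.126 V
  V2 = 53.3·(cos(-134.6°) + j·sin(-134.6°)) = -37.42 - j37.95 V
Step 2 — Sum components: V_total = -28.43 - j40.08 V.
Step 3 — Convert to polar: |V_total| = 49.14 V, ∠V_total = -125.4°.

V_total = 49.14∠-125.4° V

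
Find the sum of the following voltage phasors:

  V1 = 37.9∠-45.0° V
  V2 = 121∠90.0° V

Step 1 — Convert each phasor to rectangular form:
  V1 = 37.9·(cos(-45.0°) + j·sin(-45.0°)) = 26.8 - j26.8 V
  V2 = 121·(cos(90.0°) + j·sin(90.0°)) = 0 + j121 V
Step 2 — Sum components: V_total = 26.8 + j94.2 V.
Step 3 — Convert to polar: |V_total| = 97.94 V, ∠V_total = 74.1°.

V_total = 97.94∠74.1° V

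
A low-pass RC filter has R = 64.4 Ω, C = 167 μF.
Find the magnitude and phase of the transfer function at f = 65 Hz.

Step 1 — Angular frequency: ω = 2π·65 = 408.4 rad/s.
Step 2 — Transfer function: H(jω) = 1/(1 + jωRC).
Step 3 — Denominator: 1 + jωRC = 1 + j·408.4·64.4·0.000167 = 1 + j4.392.
Step 4 — H = 0.04928 - j0.2164.
Step 5 — Magnitude: |H| = 0.222 (-13.1 dB); phase: φ = -77.2°.

|H| = 0.222 (-13.1 dB), φ = -77.2°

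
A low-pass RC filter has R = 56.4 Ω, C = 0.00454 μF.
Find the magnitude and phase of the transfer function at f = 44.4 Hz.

Step 1 — Angular frequency: ω = 2π·44.4 = 279 rad/s.
Step 2 — Transfer function: H(jω) = 1/(1 + jωRC).
Step 3 — Denominator: 1 + jωRC = 1 + j·279·56.4·4.54e-09 = 1 + j7.143e-05.
Step 4 — H = 1 - j7.143e-05.
Step 5 — Magnitude: |H| = 1 (-0.0 dB); phase: φ = -0.0°.

|H| = 1 (-0.0 dB), φ = -0.0°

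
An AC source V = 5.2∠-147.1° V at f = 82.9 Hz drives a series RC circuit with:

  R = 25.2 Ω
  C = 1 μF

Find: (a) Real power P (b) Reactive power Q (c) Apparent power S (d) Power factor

Step 1 — Angular frequency: ω = 2π·f = 2π·82.9 = 520.9 rad/s.
Step 2 — Component impedances:
  R: Z = R = 25.2 Ω
  C: Z = 1/(jωC) = -j/(ω·C) = 0 - j1920 Ω
Step 3 — Series combination: Z_total = R + C = 25.2 - j1920 Ω = 1920∠-89.2° Ω.
Step 4 — Source phasor: V = 5.2∠-147.1° V = -4.366 - j2.825 V.
Step 5 — Current: I = V / Z = 0.001441 - j0.002293 A = 0.002708∠-57.9° A.
Step 6 — Complex power: S = V·I* = 0.0001848 - j0.01408 VA.
Step 7 — Real power: P = Re(S) = 0.0001848 W.
Step 8 — Reactive power: Q = Im(S) = -0.01408 VAR.
Step 9 — Apparent power: |S| = 0.01408 VA.
Step 10 — Power factor: PF = P/|S| = 0.01312 (leading).

(a) P = 0.0001848 W  (b) Q = -0.01408 VAR  (c) S = 0.01408 VA  (d) PF = 0.01312 (leading)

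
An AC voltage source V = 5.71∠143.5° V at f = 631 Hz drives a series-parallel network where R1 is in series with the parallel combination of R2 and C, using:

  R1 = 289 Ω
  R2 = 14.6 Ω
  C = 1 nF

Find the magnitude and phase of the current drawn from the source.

Step 1 — Angular frequency: ω = 2π·f = 2π·631 = 3965 rad/s.
Step 2 — Component impedances:
  R1: Z = R = 289 Ω
  R2: Z = R = 14.6 Ω
  C: Z = 1/(jωC) = -j/(ω·C) = 0 - j2.522e+05 Ω
Step 3 — Parallel branch: R2 || C = 1/(1/R2 + 1/C) = 14.6 - j0.0008451 Ω.
Step 4 — Series with R1: Z_total = R1 + (R2 || C) = 303.6 - j0.0008451 Ω = 303.6∠-0.0° Ω.
Step 5 — Source phasor: V = 5.71∠143.5° V = -4.59 + j3.396 V.
Step 6 — Ohm's law: I = V / Z_total = (-4.59 + j3.396) / (303.6 - j0.0008451) = -0.01512 + j0.01119 A.
Step 7 — Convert to polar: |I| = 0.01881 A, ∠I = 143.5°.

I = 0.01881∠143.5° A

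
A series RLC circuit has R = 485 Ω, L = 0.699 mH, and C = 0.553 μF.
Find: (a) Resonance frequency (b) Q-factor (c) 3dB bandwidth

Step 1 — Resonance: ω₀ = 1/√(LC) = 1/√(0.000699·5.53e-07) = 5.086e+04 rad/s.
Step 2 — f₀ = ω₀/(2π) = 8095 Hz.
Step 3 — Series Q: Q = ω₀L/R = 5.086e+04·0.000699/485 = 0.07331.
Step 4 — Bandwidth: Δω = ω₀/Q = 6.938e+05 rad/s; BW = Δω/(2π) = 1.104e+05 Hz.

(a) f₀ = 8095 Hz  (b) Q = 0.07331  (c) BW = 1.104e+05 Hz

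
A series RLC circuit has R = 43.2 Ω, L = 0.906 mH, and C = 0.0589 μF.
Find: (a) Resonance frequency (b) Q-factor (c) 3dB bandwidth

Step 1 — Resonance: ω₀ = 1/√(LC) = 1/√(0.000906·5.89e-08) = 1.369e+05 rad/s.
Step 2 — f₀ = ω₀/(2π) = 2.179e+04 Hz.
Step 3 — Series Q: Q = ω₀L/R = 1.369e+05·0.000906/43.2 = 2.871.
Step 4 — Bandwidth: Δω = ω₀/Q = 4.768e+04 rad/s; BW = Δω/(2π) = 7589 Hz.

(a) f₀ = 2.179e+04 Hz  (b) Q = 2.871  (c) BW = 7589 Hz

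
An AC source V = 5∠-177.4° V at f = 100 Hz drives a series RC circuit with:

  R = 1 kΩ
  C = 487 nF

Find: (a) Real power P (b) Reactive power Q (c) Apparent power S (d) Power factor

Step 1 — Angular frequency: ω = 2π·f = 2π·100 = 628.3 rad/s.
Step 2 — Component impedances:
  R: Z = R = 1000 Ω
  C: Z = 1/(jωC) = -j/(ω·C) = 0 - j3268 Ω
Step 3 — Series combination: Z_total = R + C = 1000 - j3268 Ω = 3418∠-73.0° Ω.
Step 4 — Source phasor: V = 5∠-177.4° V = -4.995 - j0.2268 V.
Step 5 — Current: I = V / Z = -0.0003642 - j0.001417 A = 0.001463∠-104.4° A.
Step 6 — Complex power: S = V·I* = 0.00214 - j0.006995 VA.
Step 7 — Real power: P = Re(S) = 0.00214 W.
Step 8 — Reactive power: Q = Im(S) = -0.006995 VAR.
Step 9 — Apparent power: |S| = 0.007315 VA.
Step 10 — Power factor: PF = P/|S| = 0.2926 (leading).

(a) P = 0.00214 W  (b) Q = -0.006995 VAR  (c) S = 0.007315 VA  (d) PF = 0.2926 (leading)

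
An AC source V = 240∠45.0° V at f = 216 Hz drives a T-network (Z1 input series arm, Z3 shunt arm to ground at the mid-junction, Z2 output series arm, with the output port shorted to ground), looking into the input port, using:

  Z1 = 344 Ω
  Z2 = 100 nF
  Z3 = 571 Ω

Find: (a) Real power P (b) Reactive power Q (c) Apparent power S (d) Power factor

Step 1 — Angular frequency: ω = 2π·f = 2π·216 = 1357 rad/s.
Step 2 — Component impedances:
  Z1: Z = R = 344 Ω
  Z2: Z = 1/(jωC) = -j/(ω·C) = 0 - j7368 Ω
  Z3: Z = R = 571 Ω
Step 3 — With the output port shorted to ground, the output series arm Z2 runs from the junction to ground; the shunt arm Z3 also runs from the junction to ground. They appear in parallel: Z3 || Z2 = 567.6 - j43.99 Ω.
Step 4 — Series with input arm Z1: Z_in = Z1 + (Z3 || Z2) = 911.6 - j43.99 Ω = 912.7∠-2.8° Ω.
Step 5 — Source phasor: V = 240∠45.0° V = 169.7 + j169.7 V.
Step 6 — Current: I = V / Z = 0.1768 + j0.1947 A = 0.263∠47.8° A.
Step 7 — Complex power: S = V·I* = 63.04 - j3.042 VA.
Step 8 — Real power: P = Re(S) = 63.04 W.
Step 9 — Reactive power: Q = Im(S) = -3.042 VAR.
Step 10 — Apparent power: |S| = 63.11 VA.
Step 11 — Power factor: PF = P/|S| = 0.9988 (leading).

(a) P = 63.04 W  (b) Q = -3.042 VAR  (c) S = 63.11 VA  (d) PF = 0.9988 (leading)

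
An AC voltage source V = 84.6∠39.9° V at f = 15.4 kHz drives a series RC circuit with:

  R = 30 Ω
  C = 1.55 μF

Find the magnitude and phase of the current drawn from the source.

Step 1 — Angular frequency: ω = 2π·f = 2π·1.54e+04 = 9.676e+04 rad/s.
Step 2 — Component impedances:
  R: Z = R = 30 Ω
  C: Z = 1/(jωC) = -j/(ω·C) = 0 - j6.668 Ω
Step 3 — Series combination: Z_total = R + C = 30 - j6.668 Ω = 30.73∠-12.5° Ω.
Step 4 — Source phasor: V = 84.6∠39.9° V = 64.9 + j54.27 V.
Step 5 — Ohm's law: I = V / Z_total = (64.9 + j54.27) / (30 - j6.668) = 1.678 + j2.182 A.
Step 6 — Convert to polar: |I| = 2.753 A, ∠I = 52.4°.

I = 2.753∠52.4° A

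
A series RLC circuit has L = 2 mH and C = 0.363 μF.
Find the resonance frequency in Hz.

Step 1 — Resonance condition Im(Z)=0 gives ω₀ = 1/√(LC).
Step 2 — ω₀ = 1/√(0.002·3.63e-07) = 3.711e+04 rad/s.
Step 3 — f₀ = ω₀/(2π) = 5907 Hz.

f₀ = 5907 Hz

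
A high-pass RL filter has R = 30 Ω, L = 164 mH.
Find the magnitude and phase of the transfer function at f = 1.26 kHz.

Step 1 — Angular frequency: ω = 2π·1260 = 7917 rad/s.
Step 2 — Transfer function: H(jω) = jωL/(R + jωL).
Step 3 — Numerator jωL = j·1298; denominator R + jωL = 30 + j1298.
Step 4 — H = 0.9995 + j0.02309.
Step 5 — Magnitude: |H| = 0.9997 (-0.0 dB); phase: φ = 1.3°.

|H| = 0.9997 (-0.0 dB), φ = 1.3°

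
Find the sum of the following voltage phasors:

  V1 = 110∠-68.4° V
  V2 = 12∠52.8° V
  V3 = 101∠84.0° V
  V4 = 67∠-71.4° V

Step 1 — Convert each phasor to rectangular form:
  V1 = 110·(cos(-68.4°) + j·sin(-68.4°)) = 40.49 - j102.3 V
  V2 = 12·(cos(52.8°) + j·sin(52.8°)) = 7.255 + j9.558 V
  V3 = 101·(cos(84.0°) + j·sin(84.0°)) = 10.56 + j100.4 V
  V4 = 67·(cos(-71.4°) + j·sin(-71.4°)) = 21.37 - j63.5 V
Step 2 — Sum components: V_total = 79.68 - j55.77 V.
Step 3 — Convert to polar: |V_total| = 97.26 V, ∠V_total = -35.0°.

V_total = 97.26∠-35.0° V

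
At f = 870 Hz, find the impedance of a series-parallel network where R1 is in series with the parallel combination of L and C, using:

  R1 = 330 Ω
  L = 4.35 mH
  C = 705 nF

Step 1 — Angular frequency: ω = 2π·f = 2π·870 = 5466 rad/s.
Step 2 — Component impedances:
  R1: Z = R = 330 Ω
  L: Z = jωL = j·5466·0.00435 = 0 + j23.78 Ω
  C: Z = 1/(jωC) = -j/(ω·C) = 0 - j259.5 Ω
Step 3 — Parallel branch: L || C = 1/(1/L + 1/C) = 0 + j26.18 Ω.
Step 4 — Series with R1: Z_total = R1 + (L || C) = 330 + j26.18 Ω = 331∠4.5° Ω.

Z = 330 + j26.18 Ω = 331∠4.5° Ω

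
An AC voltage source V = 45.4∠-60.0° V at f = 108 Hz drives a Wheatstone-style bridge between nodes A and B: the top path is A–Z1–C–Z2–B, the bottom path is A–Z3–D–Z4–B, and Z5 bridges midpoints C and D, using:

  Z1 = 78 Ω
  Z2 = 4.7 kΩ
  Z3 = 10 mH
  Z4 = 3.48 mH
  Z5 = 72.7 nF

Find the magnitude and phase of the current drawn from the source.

Step 1 — Angular frequency: ω = 2π·f = 2π·108 = 678.6 rad/s.
Step 2 — Component impedances:
  Z1: Z = R = 78 Ω
  Z2: Z = R = 4700 Ω
  Z3: Z = jωL = j·678.6·0.01 = 0 + j6.786 Ω
  Z4: Z = jωL = j·678.6·0.00348 = 0 + j2.361 Ω
  Z5: Z = 1/(jωC) = -j/(ω·C) = 0 - j2.027e+04 Ω
Step 3 — Bridge requires nodal analysis (the Z5 bridge couples midpoints C and D, so the two paths cannot be reduced to a simple series/parallel combination). Setting node B to ground and injecting 1 A at node A, the 3-node admittance system at A, C, D solves to V_A = Z_AB = 0.01753 + j9.149 Ω = 9.149∠89.9° Ω.
Step 4 — Source phasor: V = 45.4∠-60.0° V = 22.7 - j39.32 V.
Step 5 — Ohm's law: I = V / Z_total = (22.7 - j39.32) / (0.01753 + j9.149) = -4.292 - j2.489 A.
Step 6 — Convert to polar: |I| = 4.962 A, ∠I = -149.9°.

I = 4.962∠-149.9° A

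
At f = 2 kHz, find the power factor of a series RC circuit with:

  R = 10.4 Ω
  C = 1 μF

Step 1 — Angular frequency: ω = 2π·f = 2π·2000 = 1.257e+04 rad/s.
Step 2 — Component impedances:
  R: Z = R = 10.4 Ω
  C: Z = 1/(jωC) = -j/(ω·C) = 0 - j79.58 Ω
Step 3 — Series combination: Z_total = R + C = 10.4 - j79.58 Ω = 80.25∠-82.6° Ω.
Step 4 — Power factor: PF = cos(φ) = Re(Z)/|Z| = 10.4/80.25 = 0.1296.
Step 5 — Type: Im(Z) = -79.58 ⇒ leading (phase φ = -82.6°).

PF = 0.1296 (leading, φ = -82.6°)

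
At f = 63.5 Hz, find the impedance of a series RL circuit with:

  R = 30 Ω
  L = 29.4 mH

Step 1 — Angular frequency: ω = 2π·f = 2π·63.5 = 399 rad/s.
Step 2 — Component impedances:
  R: Z = R = 30 Ω
  L: Z = jωL = j·399·0.0294 = 0 + j11.73 Ω
Step 3 — Series combination: Z_total = R + L = 30 + j11.73 Ω = 32.21∠21.4° Ω.

Z = 30 + j11.73 Ω = 32.21∠21.4° Ω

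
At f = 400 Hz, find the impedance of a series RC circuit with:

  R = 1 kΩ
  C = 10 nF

Step 1 — Angular frequency: ω = 2π·f = 2π·400 = 2513 rad/s.
Step 2 — Component impedances:
  R: Z = R = 1000 Ω
  C: Z = 1/(jωC) = -j/(ω·C) = 0 - j3.979e+04 Ω
Step 3 — Series combination: Z_total = R + C = 1000 - j3.979e+04 Ω = 3.98e+04∠-88.6° Ω.

Z = 1000 - j3.979e+04 Ω = 3.98e+04∠-88.6° Ω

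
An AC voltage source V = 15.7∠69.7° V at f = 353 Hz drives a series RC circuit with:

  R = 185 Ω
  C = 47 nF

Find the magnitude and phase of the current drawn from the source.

Step 1 — Angular frequency: ω = 2π·f = 2π·353 = 2218 rad/s.
Step 2 — Component impedances:
  R: Z = R = 185 Ω
  C: Z = 1/(jωC) = -j/(ω·C) = 0 - j9593 Ω
Step 3 — Series combination: Z_total = R + C = 185 - j9593 Ω = 9595∠-88.9° Ω.
Step 4 — Source phasor: V = 15.7∠69.7° V = 5.447 + j14.72 V.
Step 5 — Ohm's law: I = V / Z_total = (5.447 + j14.72) / (185 - j9593) = -0.001523 + j0.0005972 A.
Step 6 — Convert to polar: |I| = 0.001636 A, ∠I = 158.6°.

I = 0.001636∠158.6° A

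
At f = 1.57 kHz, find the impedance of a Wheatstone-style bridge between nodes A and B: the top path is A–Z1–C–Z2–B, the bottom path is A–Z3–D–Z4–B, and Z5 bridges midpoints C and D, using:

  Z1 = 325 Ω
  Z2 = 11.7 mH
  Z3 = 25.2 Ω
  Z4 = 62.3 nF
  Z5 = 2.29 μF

Step 1 — Angular frequency: ω = 2π·f = 2π·1570 = 9865 rad/s.
Step 2 — Component impedances:
  Z1: Z = R = 325 Ω
  Z2: Z = jωL = j·9865·0.0117 = 0 + j115.4 Ω
  Z3: Z = R = 25.2 Ω
  Z4: Z = 1/(jωC) = -j/(ω·C) = 0 - j1627 Ω
  Z5: Z = 1/(jωC) = -j/(ω·C) = 0 - j44.27 Ω
Step 3 — Bridge requires nodal analysis (the Z5 bridge couples midpoints C and D, so the two paths cannot be reduced to a simple series/parallel combination). Setting node B to ground and injecting 1 A at node A, the 3-node admittance system at A, C, D solves to V_A = Z_AB = 28.64 + j81.49 Ω = 86.37∠70.6° Ω.

Z = 28.64 + j81.49 Ω = 86.37∠70.6° Ω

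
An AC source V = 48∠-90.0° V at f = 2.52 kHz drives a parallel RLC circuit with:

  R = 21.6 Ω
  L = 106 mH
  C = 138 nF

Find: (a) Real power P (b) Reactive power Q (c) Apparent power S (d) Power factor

Step 1 — Angular frequency: ω = 2π·f = 2π·2520 = 1.583e+04 rad/s.
Step 2 — Component impedances:
  R: Z = R = 21.6 Ω
  L: Z = jωL = j·1.583e+04·0.106 = 0 + j1678 Ω
  C: Z = 1/(jωC) = -j/(ω·C) = 0 - j457.7 Ω
Step 3 — Parallel combination: 1/Z_total = 1/R + 1/L + 1/C; Z_total = 21.57 - j0.7406 Ω = 21.59∠-2.0° Ω.
Step 4 — Source phasor: V = 48∠-90.0° V = 0 - j48 V.
Step 5 — Current: I = V / Z = 0.07628 - j2.222 A = 2.224∠-88.0° A.
Step 6 — Complex power: S = V·I* = 106.7 - j3.662 VA.
Step 7 — Real power: P = Re(S) = 106.7 W.
Step 8 — Reactive power: Q = Im(S) = -3.662 VAR.
Step 9 — Apparent power: |S| = 106.7 VA.
Step 10 — Power factor: PF = P/|S| = 0.9994 (leading).

(a) P = 106.7 W  (b) Q = -3.662 VAR  (c) S = 106.7 VA  (d) PF = 0.9994 (leading)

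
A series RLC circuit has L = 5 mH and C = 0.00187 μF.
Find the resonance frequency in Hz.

Step 1 — Resonance condition Im(Z)=0 gives ω₀ = 1/√(LC).
Step 2 — ω₀ = 1/√(0.005·1.87e-09) = 3.27e+05 rad/s.
Step 3 — f₀ = ω₀/(2π) = 5.205e+04 Hz.

f₀ = 5.205e+04 Hz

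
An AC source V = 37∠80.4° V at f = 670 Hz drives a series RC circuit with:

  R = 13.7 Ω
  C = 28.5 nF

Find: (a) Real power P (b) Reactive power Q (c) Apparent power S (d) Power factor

Step 1 — Angular frequency: ω = 2π·f = 2π·670 = 4210 rad/s.
Step 2 — Component impedances:
  R: Z = R = 13.7 Ω
  C: Z = 1/(jωC) = -j/(ω·C) = 0 - j8335 Ω
Step 3 — Series combination: Z_total = R + C = 13.7 - j8335 Ω = 8335∠-89.9° Ω.
Step 4 — Source phasor: V = 37∠80.4° V = 6.17 + j36.48 V.
Step 5 — Current: I = V / Z = -0.004376 + j0.0007475 A = 0.004439∠170.3° A.
Step 6 — Complex power: S = V·I* = 0.00027 - j0.1642 VA.
Step 7 — Real power: P = Re(S) = 0.00027 W.
Step 8 — Reactive power: Q = Im(S) = -0.1642 VAR.
Step 9 — Apparent power: |S| = 0.1642 VA.
Step 10 — Power factor: PF = P/|S| = 0.001644 (leading).

(a) P = 0.00027 W  (b) Q = -0.1642 VAR  (c) S = 0.1642 VA  (d) PF = 0.001644 (leading)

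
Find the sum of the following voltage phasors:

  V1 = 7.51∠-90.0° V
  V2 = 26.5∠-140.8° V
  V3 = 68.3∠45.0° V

Step 1 — Convert each phasor to rectangular form:
  V1 = 7.51·(cos(-90.0°) + j·sin(-90.0°)) = 0 - j7.51 V
  V2 = 26.5·(cos(-140.8°) + j·sin(-140.8°)) = -20.54 - j16.75 V
  V3 = 68.3·(cos(45.0°) + j·sin(45.0°)) = 48.3 + j48.3 V
Step 2 — Sum components: V_total = 27.76 + j24.04 V.
Step 3 — Convert to polar: |V_total| = 36.72 V, ∠V_total = 40.9°.

V_total = 36.72∠40.9° V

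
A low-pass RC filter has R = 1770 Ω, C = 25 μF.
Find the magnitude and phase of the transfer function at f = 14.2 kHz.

Step 1 — Angular frequency: ω = 2π·1.42e+04 = 8.922e+04 rad/s.
Step 2 — Transfer function: H(jω) = 1/(1 + jωRC).
Step 3 — Denominator: 1 + jωRC = 1 + j·8.922e+04·1770·2.5e-05 = 1 + j3948.
Step 4 — H = 6.416e-08 - j0.0002533.
Step 5 — Magnitude: |H| = 0.0002533 (-71.9 dB); phase: φ = -90.0°.

|H| = 0.0002533 (-71.9 dB), φ = -90.0°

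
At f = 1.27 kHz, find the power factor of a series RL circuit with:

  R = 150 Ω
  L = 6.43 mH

Step 1 — Angular frequency: ω = 2π·f = 2π·1270 = 7980 rad/s.
Step 2 — Component impedances:
  R: Z = R = 150 Ω
  L: Z = jωL = j·7980·0.00643 = 0 + j51.31 Ω
Step 3 — Series combination: Z_total = R + L = 150 + j51.31 Ω = 158.5∠18.9° Ω.
Step 4 — Power factor: PF = cos(φ) = Re(Z)/|Z| = 150/158.53 = 0.9462.
Step 5 — Type: Im(Z) = 51.31 ⇒ lagging (phase φ = 18.9°).

PF = 0.9462 (lagging, φ = 18.9°)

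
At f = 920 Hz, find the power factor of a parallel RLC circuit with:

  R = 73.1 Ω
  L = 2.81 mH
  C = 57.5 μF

Step 1 — Angular frequency: ω = 2π·f = 2π·920 = 5781 rad/s.
Step 2 — Component impedances:
  R: Z = R = 73.1 Ω
  L: Z = jωL = j·5781·0.00281 = 0 + j16.24 Ω
  C: Z = 1/(jωC) = -j/(ω·C) = 0 - j3.009 Ω
Step 3 — Parallel combination: 1/Z_total = 1/R + 1/L + 1/C; Z_total = 0.186 - j3.683 Ω = 3.688∠-87.1° Ω.
Step 4 — Power factor: PF = cos(φ) = Re(Z)/|Z| = 0.18605/3.6878 = 0.05045.
Step 5 — Type: Im(Z) = -3.683 ⇒ leading (phase φ = -87.1°).

PF = 0.05045 (leading, φ = -87.1°)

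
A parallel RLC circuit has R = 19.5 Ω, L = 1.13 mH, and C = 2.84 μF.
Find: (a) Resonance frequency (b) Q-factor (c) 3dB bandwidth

Step 1 — Resonance: ω₀ = 1/√(LC) = 1/√(0.00113·2.84e-06) = 1.765e+04 rad/s.
Step 2 — f₀ = ω₀/(2π) = 2809 Hz.
Step 3 — Parallel Q: Q = R/(ω₀L) = 19.5/(1.765e+04·0.00113) = 0.9776.
Step 4 — Bandwidth: Δω = ω₀/Q = 1.806e+04 rad/s; BW = Δω/(2π) = 2874 Hz.

(a) f₀ = 2809 Hz  (b) Q = 0.9776  (c) BW = 2874 Hz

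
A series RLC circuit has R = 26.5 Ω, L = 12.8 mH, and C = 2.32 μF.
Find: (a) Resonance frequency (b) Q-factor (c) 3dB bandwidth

Step 1 — Resonance: ω₀ = 1/√(LC) = 1/√(0.0128·2.32e-06) = 5803 rad/s.
Step 2 — f₀ = ω₀/(2π) = 923.6 Hz.
Step 3 — Series Q: Q = ω₀L/R = 5803·0.0128/26.5 = 2.803.
Step 4 — Bandwidth: Δω = ω₀/Q = 2070 rad/s; BW = Δω/(2π) = 329.5 Hz.

(a) f₀ = 923.6 Hz  (b) Q = 2.803  (c) BW = 329.5 Hz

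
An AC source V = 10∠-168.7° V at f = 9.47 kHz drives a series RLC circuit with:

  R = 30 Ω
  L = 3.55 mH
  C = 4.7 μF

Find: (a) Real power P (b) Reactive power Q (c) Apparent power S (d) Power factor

Step 1 — Angular frequency: ω = 2π·f = 2π·9470 = 5.95e+04 rad/s.
Step 2 — Component impedances:
  R: Z = R = 30 Ω
  L: Z = jωL = j·5.95e+04·0.00355 = 0 + j211.2 Ω
  C: Z = 1/(jωC) = -j/(ω·C) = 0 - j3.576 Ω
Step 3 — Series combination: Z_total = R + L + C = 30 + j207.7 Ω = 209.8∠81.8° Ω.
Step 4 — Source phasor: V = 10∠-168.7° V = -9.806 - j1.959 V.
Step 5 — Current: I = V / Z = -0.01593 + j0.04492 A = 0.04766∠109.5° A.
Step 6 — Complex power: S = V·I* = 0.06815 + j0.4717 VA.
Step 7 — Real power: P = Re(S) = 0.06815 W.
Step 8 — Reactive power: Q = Im(S) = 0.4717 VAR.
Step 9 — Apparent power: |S| = 0.4766 VA.
Step 10 — Power factor: PF = P/|S| = 0.143 (lagging).

(a) P = 0.06815 W  (b) Q = 0.4717 VAR  (c) S = 0.4766 VA  (d) PF = 0.143 (lagging)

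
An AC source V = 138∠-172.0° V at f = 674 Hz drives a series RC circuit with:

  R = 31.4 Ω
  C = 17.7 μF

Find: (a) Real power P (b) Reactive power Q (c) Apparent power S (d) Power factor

Step 1 — Angular frequency: ω = 2π·f = 2π·674 = 4235 rad/s.
Step 2 — Component impedances:
  R: Z = R = 31.4 Ω
  C: Z = 1/(jωC) = -j/(ω·C) = 0 - j13.34 Ω
Step 3 — Series combination: Z_total = R + C = 31.4 - j13.34 Ω = 34.12∠-23.0° Ω.
Step 4 — Source phasor: V = 138∠-172.0° V = -136.7 - j19.21 V.
Step 5 — Current: I = V / Z = -3.467 - j2.084 A = 4.045∠-149.0° A.
Step 6 — Complex power: S = V·I* = 513.8 - j218.3 VA.
Step 7 — Real power: P = Re(S) = 513.8 W.
Step 8 — Reactive power: Q = Im(S) = -218.3 VAR.
Step 9 — Apparent power: |S| = 558.2 VA.
Step 10 — Power factor: PF = P/|S| = 0.9204 (leading).

(a) P = 513.8 W  (b) Q = -218.3 VAR  (c) S = 558.2 VA  (d) PF = 0.9204 (leading)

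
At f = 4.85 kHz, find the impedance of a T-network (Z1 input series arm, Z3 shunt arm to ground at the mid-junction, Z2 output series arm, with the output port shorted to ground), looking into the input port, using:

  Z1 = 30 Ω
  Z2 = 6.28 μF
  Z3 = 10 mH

Step 1 — Angular frequency: ω = 2π·f = 2π·4850 = 3.047e+04 rad/s.
Step 2 — Component impedances:
  Z1: Z = R = 30 Ω
  Z2: Z = 1/(jωC) = -j/(ω·C) = 0 - j5.225 Ω
  Z3: Z = jωL = j·3.047e+04·0.01 = 0 + j304.7 Ω
Step 3 — With the output port shorted to ground, the output series arm Z2 runs from the junction to ground; the shunt arm Z3 also runs from the junction to ground. They appear in parallel: Z3 || Z2 = 0 - j5.317 Ω.
Step 4 — Series with input arm Z1: Z_in = Z1 + (Z3 || Z2) = 30 - j5.317 Ω = 30.47∠-10.0° Ω.

Z = 30 - j5.317 Ω = 30.47∠-10.0° Ω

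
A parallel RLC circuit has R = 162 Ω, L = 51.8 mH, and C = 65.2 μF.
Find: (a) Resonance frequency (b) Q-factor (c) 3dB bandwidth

Step 1 — Resonance: ω₀ = 1/√(LC) = 1/√(0.0518·6.52e-05) = 544.1 rad/s.
Step 2 — f₀ = ω₀/(2π) = 86.6 Hz.
Step 3 — Parallel Q: Q = R/(ω₀L) = 162/(544.1·0.0518) = 5.747.
Step 4 — Bandwidth: Δω = ω₀/Q = 94.68 rad/s; BW = Δω/(2π) = 15.07 Hz.

(a) f₀ = 86.6 Hz  (b) Q = 5.747  (c) BW = 15.07 Hz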